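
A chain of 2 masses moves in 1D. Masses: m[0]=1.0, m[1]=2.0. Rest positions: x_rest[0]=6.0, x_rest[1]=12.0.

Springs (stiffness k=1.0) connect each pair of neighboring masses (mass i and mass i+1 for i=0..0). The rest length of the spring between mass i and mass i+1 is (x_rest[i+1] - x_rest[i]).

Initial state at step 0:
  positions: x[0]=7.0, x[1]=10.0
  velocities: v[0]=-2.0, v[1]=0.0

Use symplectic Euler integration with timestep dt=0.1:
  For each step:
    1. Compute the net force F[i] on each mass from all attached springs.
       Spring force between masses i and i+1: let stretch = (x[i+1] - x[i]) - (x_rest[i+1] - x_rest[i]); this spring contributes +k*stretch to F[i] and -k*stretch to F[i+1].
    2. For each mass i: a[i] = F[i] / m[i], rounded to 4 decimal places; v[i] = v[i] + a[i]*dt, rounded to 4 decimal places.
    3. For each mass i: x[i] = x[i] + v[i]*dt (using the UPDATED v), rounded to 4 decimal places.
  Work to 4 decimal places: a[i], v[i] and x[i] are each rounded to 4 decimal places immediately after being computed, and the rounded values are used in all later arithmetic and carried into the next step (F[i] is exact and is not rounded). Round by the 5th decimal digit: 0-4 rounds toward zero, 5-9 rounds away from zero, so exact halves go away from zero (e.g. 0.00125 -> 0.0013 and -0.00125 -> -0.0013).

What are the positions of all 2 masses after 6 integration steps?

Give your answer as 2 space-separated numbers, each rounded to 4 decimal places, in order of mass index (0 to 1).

Step 0: x=[7.0000 10.0000] v=[-2.0000 0.0000]
Step 1: x=[6.7700 10.0150] v=[-2.3000 0.1500]
Step 2: x=[6.5125 10.0438] v=[-2.5755 0.2878]
Step 3: x=[6.2303 10.0849] v=[-2.8224 0.4112]
Step 4: x=[5.9266 10.1368] v=[-3.0369 0.5185]
Step 5: x=[5.6050 10.1976] v=[-3.2159 0.6080]
Step 6: x=[5.2693 10.2654] v=[-3.3566 0.6784]

Answer: 5.2693 10.2654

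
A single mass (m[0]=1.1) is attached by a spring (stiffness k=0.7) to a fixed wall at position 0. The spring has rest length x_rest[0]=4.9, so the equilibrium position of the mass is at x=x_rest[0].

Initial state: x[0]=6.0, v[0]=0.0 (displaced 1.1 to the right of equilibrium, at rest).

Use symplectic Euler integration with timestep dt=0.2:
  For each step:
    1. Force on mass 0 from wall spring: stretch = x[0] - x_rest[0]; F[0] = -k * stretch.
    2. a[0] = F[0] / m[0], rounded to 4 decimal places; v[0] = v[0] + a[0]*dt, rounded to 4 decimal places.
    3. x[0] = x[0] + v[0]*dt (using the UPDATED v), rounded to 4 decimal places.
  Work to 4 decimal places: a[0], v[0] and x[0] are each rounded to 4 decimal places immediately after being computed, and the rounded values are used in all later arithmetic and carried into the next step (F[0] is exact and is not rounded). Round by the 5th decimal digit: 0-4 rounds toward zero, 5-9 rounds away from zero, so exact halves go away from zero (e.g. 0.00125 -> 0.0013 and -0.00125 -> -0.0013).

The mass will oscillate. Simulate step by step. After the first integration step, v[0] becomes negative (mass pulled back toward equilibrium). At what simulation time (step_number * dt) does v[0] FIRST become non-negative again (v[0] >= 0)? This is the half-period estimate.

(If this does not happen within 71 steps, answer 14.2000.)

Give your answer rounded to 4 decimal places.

Answer: 4.0000

Derivation:
Step 0: x=[6.0000] v=[0.0000]
Step 1: x=[5.9720] v=[-0.1400]
Step 2: x=[5.9167] v=[-0.2764]
Step 3: x=[5.8355] v=[-0.4058]
Step 4: x=[5.7305] v=[-0.5249]
Step 5: x=[5.6044] v=[-0.6306]
Step 6: x=[5.4603] v=[-0.7203]
Step 7: x=[5.3020] v=[-0.7916]
Step 8: x=[5.1334] v=[-0.8428]
Step 9: x=[4.9589] v=[-0.8725]
Step 10: x=[4.7829] v=[-0.8800]
Step 11: x=[4.6099] v=[-0.8651]
Step 12: x=[4.4443] v=[-0.8282]
Step 13: x=[4.2903] v=[-0.7702]
Step 14: x=[4.1518] v=[-0.6926]
Step 15: x=[4.0323] v=[-0.5974]
Step 16: x=[3.9349] v=[-0.4870]
Step 17: x=[3.8621] v=[-0.3642]
Step 18: x=[3.8157] v=[-0.2321]
Step 19: x=[3.7969] v=[-0.0941]
Step 20: x=[3.8062] v=[0.0463]
First v>=0 after going negative at step 20, time=4.0000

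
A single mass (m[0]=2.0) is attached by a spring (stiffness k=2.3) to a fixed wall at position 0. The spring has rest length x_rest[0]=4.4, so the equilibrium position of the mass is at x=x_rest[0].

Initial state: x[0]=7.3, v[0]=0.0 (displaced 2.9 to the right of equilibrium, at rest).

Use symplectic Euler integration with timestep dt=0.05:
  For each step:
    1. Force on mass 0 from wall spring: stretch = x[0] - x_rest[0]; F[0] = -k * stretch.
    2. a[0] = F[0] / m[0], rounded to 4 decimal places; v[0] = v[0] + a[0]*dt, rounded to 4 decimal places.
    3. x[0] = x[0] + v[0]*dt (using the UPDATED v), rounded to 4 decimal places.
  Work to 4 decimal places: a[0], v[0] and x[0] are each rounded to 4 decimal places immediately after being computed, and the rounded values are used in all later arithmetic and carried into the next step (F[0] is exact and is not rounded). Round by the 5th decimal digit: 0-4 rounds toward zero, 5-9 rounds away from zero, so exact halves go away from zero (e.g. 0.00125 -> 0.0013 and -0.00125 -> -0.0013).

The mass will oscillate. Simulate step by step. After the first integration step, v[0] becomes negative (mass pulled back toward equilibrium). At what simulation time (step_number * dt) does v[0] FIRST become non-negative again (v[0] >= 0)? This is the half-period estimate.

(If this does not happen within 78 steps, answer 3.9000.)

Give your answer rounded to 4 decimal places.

Step 0: x=[7.3000] v=[0.0000]
Step 1: x=[7.2917] v=[-0.1668]
Step 2: x=[7.2750] v=[-0.3331]
Step 3: x=[7.2501] v=[-0.4984]
Step 4: x=[7.2170] v=[-0.6623]
Step 5: x=[7.1758] v=[-0.8243]
Step 6: x=[7.1266] v=[-0.9839]
Step 7: x=[7.0696] v=[-1.1407]
Step 8: x=[7.0049] v=[-1.2942]
Step 9: x=[6.9327] v=[-1.4440]
Step 10: x=[6.8532] v=[-1.5896]
Step 11: x=[6.7667] v=[-1.7307]
Step 12: x=[6.6734] v=[-1.8668]
Step 13: x=[6.5735] v=[-1.9975]
Step 14: x=[6.4674] v=[-2.1225]
Step 15: x=[6.3553] v=[-2.2414]
Step 16: x=[6.2376] v=[-2.3538]
Step 17: x=[6.1146] v=[-2.4595]
Step 18: x=[5.9867] v=[-2.5581]
Step 19: x=[5.8542] v=[-2.6493]
Step 20: x=[5.7176] v=[-2.7329]
Step 21: x=[5.5772] v=[-2.8087]
Step 22: x=[5.4334] v=[-2.8764]
Step 23: x=[5.2866] v=[-2.9358]
Step 24: x=[5.1373] v=[-2.9868]
Step 25: x=[4.9858] v=[-3.0292]
Step 26: x=[4.8327] v=[-3.0629]
Step 27: x=[4.6783] v=[-3.0878]
Step 28: x=[4.5231] v=[-3.1038]
Step 29: x=[4.3676] v=[-3.1109]
Step 30: x=[4.2122] v=[-3.1090]
Step 31: x=[4.0573] v=[-3.0982]
Step 32: x=[3.9034] v=[-3.0785]
Step 33: x=[3.7509] v=[-3.0499]
Step 34: x=[3.6003] v=[-3.0126]
Step 35: x=[3.4520] v=[-2.9666]
Step 36: x=[3.3064] v=[-2.9121]
Step 37: x=[3.1639] v=[-2.8492]
Step 38: x=[3.0250] v=[-2.7781]
Step 39: x=[2.8901] v=[-2.6990]
Step 40: x=[2.7595] v=[-2.6122]
Step 41: x=[2.6336] v=[-2.5179]
Step 42: x=[2.5128] v=[-2.4163]
Step 43: x=[2.3974] v=[-2.3078]
Step 44: x=[2.2878] v=[-2.1927]
Step 45: x=[2.1842] v=[-2.0713]
Step 46: x=[2.0870] v=[-1.9439]
Step 47: x=[1.9965] v=[-1.8109]
Step 48: x=[1.9129] v=[-1.6727]
Step 49: x=[1.8364] v=[-1.5297]
Step 50: x=[1.7673] v=[-1.3823]
Step 51: x=[1.7058] v=[-1.2309]
Step 52: x=[1.6520] v=[-1.0760]
Step 53: x=[1.6061] v=[-0.9180]
Step 54: x=[1.5682] v=[-0.7574]
Step 55: x=[1.5385] v=[-0.5946]
Step 56: x=[1.5170] v=[-0.4301]
Step 57: x=[1.5038] v=[-0.2643]
Step 58: x=[1.4989] v=[-0.0978]
Step 59: x=[1.5024] v=[0.0690]
First v>=0 after going negative at step 59, time=2.9500

Answer: 2.9500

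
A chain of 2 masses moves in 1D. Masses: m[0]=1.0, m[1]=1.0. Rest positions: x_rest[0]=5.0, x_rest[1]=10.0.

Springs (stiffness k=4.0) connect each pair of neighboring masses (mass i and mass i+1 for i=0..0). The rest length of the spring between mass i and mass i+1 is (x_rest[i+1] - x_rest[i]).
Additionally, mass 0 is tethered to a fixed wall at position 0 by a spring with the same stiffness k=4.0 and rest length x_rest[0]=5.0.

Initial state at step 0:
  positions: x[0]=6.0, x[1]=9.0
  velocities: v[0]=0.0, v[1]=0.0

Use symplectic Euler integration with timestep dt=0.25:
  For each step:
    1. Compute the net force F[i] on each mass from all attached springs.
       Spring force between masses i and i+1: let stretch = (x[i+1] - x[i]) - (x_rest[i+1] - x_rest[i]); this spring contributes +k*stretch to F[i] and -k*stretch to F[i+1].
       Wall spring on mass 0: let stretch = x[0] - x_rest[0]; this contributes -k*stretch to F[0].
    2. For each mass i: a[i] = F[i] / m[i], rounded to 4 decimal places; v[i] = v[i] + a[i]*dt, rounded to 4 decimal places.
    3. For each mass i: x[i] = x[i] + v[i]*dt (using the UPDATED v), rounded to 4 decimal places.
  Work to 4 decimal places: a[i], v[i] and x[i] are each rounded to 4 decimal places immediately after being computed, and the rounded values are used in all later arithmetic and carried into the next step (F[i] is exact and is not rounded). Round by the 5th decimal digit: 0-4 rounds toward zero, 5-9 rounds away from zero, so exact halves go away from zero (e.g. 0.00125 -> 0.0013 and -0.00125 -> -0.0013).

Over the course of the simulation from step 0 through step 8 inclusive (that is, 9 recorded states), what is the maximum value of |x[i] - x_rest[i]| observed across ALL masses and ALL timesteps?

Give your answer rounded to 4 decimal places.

Answer: 1.3981

Derivation:
Step 0: x=[6.0000 9.0000] v=[0.0000 0.0000]
Step 1: x=[5.2500 9.5000] v=[-3.0000 2.0000]
Step 2: x=[4.2500 10.1875] v=[-4.0000 2.7500]
Step 3: x=[3.6719 10.6406] v=[-2.3125 1.8125]
Step 4: x=[3.9180 10.6016] v=[0.9843 -0.1562]
Step 5: x=[4.8555 10.1417] v=[3.7499 -1.8398]
Step 6: x=[5.9007 9.6102] v=[4.1806 -2.1260]
Step 7: x=[6.3981 9.4013] v=[1.9894 -0.8355]
Step 8: x=[6.0467 9.6916] v=[-1.4055 1.1613]
Max displacement = 1.3981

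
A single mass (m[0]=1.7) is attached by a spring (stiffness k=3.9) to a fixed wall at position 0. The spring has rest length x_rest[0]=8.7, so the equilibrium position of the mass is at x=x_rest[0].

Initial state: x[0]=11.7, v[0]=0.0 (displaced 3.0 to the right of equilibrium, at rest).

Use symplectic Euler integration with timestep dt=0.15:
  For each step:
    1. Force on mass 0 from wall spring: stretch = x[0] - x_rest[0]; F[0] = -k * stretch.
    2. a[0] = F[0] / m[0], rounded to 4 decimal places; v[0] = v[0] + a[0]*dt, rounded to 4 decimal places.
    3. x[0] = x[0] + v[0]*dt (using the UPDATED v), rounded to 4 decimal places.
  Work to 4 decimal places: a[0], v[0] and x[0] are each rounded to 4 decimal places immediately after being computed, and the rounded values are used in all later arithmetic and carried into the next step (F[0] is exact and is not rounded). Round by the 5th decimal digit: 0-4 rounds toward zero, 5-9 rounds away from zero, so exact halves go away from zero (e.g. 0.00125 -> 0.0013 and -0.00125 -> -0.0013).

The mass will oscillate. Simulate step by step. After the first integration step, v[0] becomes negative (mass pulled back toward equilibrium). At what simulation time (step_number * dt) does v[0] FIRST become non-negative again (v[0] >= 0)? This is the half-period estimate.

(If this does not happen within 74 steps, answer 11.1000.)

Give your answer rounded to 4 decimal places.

Answer: 2.1000

Derivation:
Step 0: x=[11.7000] v=[0.0000]
Step 1: x=[11.5451] v=[-1.0324]
Step 2: x=[11.2434] v=[-2.0115]
Step 3: x=[10.8104] v=[-2.8867]
Step 4: x=[10.2685] v=[-3.6129]
Step 5: x=[9.6456] v=[-4.1526]
Step 6: x=[8.9739] v=[-4.4780]
Step 7: x=[8.2881] v=[-4.5723]
Step 8: x=[7.6235] v=[-4.4306]
Step 9: x=[7.0145] v=[-4.0602]
Step 10: x=[6.4925] v=[-3.4802]
Step 11: x=[6.0844] v=[-2.7206]
Step 12: x=[5.8113] v=[-1.8205]
Step 13: x=[5.6873] v=[-0.8265]
Step 14: x=[5.7188] v=[0.2102]
First v>=0 after going negative at step 14, time=2.1000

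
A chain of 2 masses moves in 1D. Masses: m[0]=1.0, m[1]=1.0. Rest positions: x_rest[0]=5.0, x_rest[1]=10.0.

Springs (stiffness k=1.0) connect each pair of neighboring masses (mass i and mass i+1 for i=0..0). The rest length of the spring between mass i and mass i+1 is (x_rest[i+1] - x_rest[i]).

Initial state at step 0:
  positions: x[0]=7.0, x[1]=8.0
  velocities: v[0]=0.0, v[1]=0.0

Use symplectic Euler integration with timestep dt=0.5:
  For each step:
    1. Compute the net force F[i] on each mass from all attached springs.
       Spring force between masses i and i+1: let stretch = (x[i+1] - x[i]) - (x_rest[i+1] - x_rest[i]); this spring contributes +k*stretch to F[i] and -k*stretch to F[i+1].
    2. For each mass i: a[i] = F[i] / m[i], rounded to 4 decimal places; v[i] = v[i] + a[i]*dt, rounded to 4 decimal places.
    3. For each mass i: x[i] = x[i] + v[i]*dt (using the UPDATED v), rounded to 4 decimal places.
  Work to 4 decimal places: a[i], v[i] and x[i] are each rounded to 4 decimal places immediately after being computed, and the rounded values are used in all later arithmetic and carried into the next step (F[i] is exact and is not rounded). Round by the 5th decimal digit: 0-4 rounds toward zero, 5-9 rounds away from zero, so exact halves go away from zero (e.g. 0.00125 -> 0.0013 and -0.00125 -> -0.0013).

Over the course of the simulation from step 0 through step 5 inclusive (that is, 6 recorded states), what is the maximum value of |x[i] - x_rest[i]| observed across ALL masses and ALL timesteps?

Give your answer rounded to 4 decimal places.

Answer: 2.1250

Derivation:
Step 0: x=[7.0000 8.0000] v=[0.0000 0.0000]
Step 1: x=[6.0000 9.0000] v=[-2.0000 2.0000]
Step 2: x=[4.5000 10.5000] v=[-3.0000 3.0000]
Step 3: x=[3.2500 11.7500] v=[-2.5000 2.5000]
Step 4: x=[2.8750 12.1250] v=[-0.7500 0.7500]
Step 5: x=[3.5625 11.4375] v=[1.3750 -1.3750]
Max displacement = 2.1250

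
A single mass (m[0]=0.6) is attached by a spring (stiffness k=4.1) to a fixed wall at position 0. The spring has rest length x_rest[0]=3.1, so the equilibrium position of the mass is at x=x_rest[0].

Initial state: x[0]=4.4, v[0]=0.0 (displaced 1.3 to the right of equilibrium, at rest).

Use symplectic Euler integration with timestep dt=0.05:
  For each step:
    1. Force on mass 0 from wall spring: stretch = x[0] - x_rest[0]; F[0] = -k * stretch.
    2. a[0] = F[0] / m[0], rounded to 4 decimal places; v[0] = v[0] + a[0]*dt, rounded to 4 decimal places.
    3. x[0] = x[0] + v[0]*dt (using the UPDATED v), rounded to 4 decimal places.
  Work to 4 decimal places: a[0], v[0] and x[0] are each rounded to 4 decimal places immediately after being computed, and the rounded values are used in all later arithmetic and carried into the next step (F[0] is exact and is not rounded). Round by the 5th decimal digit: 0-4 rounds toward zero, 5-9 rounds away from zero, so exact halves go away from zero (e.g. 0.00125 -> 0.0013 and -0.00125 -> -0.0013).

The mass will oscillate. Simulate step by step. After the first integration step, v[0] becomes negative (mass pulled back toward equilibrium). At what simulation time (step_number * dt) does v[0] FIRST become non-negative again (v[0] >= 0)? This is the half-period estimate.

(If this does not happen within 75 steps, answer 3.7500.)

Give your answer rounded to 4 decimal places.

Answer: 1.2500

Derivation:
Step 0: x=[4.4000] v=[0.0000]
Step 1: x=[4.3778] v=[-0.4442]
Step 2: x=[4.3338] v=[-0.8808]
Step 3: x=[4.2687] v=[-1.3024]
Step 4: x=[4.1836] v=[-1.7017]
Step 5: x=[4.0800] v=[-2.0719]
Step 6: x=[3.9597] v=[-2.4067]
Step 7: x=[3.8247] v=[-2.7004]
Step 8: x=[3.6773] v=[-2.9480]
Step 9: x=[3.5200] v=[-3.1452]
Step 10: x=[3.3556] v=[-3.2887]
Step 11: x=[3.1868] v=[-3.3760]
Step 12: x=[3.0165] v=[-3.4057]
Step 13: x=[2.8476] v=[-3.3772]
Step 14: x=[2.6831] v=[-3.2910]
Step 15: x=[2.5257] v=[-3.1486]
Step 16: x=[2.3781] v=[-2.9524]
Step 17: x=[2.2428] v=[-2.7058]
Step 18: x=[2.1222] v=[-2.4129]
Step 19: x=[2.0183] v=[-2.0788]
Step 20: x=[1.9328] v=[-1.7092]
Step 21: x=[1.8673] v=[-1.3104]
Step 22: x=[1.8228] v=[-0.8892]
Step 23: x=[1.8002] v=[-0.4528]
Step 24: x=[1.7998] v=[-0.0087]
Step 25: x=[1.8216] v=[0.4355]
First v>=0 after going negative at step 25, time=1.2500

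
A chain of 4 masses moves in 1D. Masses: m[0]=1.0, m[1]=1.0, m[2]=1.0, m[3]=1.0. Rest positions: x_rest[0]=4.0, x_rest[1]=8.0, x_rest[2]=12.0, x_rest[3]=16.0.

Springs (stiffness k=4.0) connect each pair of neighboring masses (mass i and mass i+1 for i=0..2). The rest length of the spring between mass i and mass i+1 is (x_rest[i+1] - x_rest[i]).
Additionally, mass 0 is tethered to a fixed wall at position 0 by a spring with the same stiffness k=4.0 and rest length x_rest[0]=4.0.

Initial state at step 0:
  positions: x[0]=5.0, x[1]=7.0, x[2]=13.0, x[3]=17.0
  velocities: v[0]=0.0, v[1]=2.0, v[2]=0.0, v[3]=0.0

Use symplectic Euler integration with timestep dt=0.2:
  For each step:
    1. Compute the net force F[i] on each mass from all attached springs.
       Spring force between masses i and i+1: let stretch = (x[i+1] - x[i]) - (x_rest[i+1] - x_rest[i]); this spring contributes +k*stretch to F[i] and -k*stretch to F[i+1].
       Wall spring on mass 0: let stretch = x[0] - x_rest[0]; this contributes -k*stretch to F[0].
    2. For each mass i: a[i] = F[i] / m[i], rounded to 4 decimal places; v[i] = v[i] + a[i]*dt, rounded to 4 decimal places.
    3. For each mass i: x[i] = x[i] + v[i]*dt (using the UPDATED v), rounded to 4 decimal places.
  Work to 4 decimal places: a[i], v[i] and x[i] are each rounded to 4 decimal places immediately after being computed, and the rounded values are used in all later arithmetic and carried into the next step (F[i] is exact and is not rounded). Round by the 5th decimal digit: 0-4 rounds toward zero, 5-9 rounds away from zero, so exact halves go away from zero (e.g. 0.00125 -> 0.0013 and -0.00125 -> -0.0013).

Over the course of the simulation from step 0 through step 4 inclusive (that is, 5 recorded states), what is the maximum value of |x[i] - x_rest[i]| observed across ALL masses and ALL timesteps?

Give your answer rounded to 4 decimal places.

Answer: 2.2259

Derivation:
Step 0: x=[5.0000 7.0000 13.0000 17.0000] v=[0.0000 2.0000 0.0000 0.0000]
Step 1: x=[4.5200 8.0400 12.6800 17.0000] v=[-2.4000 5.2000 -1.6000 0.0000]
Step 2: x=[3.8800 9.2592 12.3088 16.9488] v=[-3.2000 6.0960 -1.8560 -0.2560]
Step 3: x=[3.4799 10.1057 12.1921 16.7952] v=[-2.0006 4.2323 -0.5837 -0.7680]
Step 4: x=[3.5831 10.2259 12.4780 16.5451] v=[0.5161 0.6008 1.4297 -1.2505]
Max displacement = 2.2259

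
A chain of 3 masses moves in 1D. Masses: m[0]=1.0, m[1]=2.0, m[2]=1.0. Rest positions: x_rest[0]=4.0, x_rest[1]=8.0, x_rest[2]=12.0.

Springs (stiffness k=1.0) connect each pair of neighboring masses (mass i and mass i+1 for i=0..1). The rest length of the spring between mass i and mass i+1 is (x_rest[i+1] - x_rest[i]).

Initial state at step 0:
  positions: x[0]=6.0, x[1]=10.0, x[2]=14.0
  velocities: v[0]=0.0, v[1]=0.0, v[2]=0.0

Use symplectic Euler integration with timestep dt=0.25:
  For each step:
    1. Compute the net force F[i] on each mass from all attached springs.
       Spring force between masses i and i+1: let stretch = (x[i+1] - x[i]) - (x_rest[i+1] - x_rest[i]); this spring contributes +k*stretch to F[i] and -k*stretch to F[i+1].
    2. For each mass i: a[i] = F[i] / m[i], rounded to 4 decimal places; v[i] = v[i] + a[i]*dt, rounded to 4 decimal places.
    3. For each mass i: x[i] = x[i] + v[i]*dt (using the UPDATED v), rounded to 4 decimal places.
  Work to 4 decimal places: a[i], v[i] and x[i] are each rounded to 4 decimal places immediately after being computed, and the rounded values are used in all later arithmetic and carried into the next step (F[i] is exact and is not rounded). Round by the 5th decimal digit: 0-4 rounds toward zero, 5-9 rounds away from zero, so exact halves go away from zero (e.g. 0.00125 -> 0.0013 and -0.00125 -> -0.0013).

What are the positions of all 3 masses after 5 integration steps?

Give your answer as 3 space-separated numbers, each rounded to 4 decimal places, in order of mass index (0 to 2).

Step 0: x=[6.0000 10.0000 14.0000] v=[0.0000 0.0000 0.0000]
Step 1: x=[6.0000 10.0000 14.0000] v=[0.0000 0.0000 0.0000]
Step 2: x=[6.0000 10.0000 14.0000] v=[0.0000 0.0000 0.0000]
Step 3: x=[6.0000 10.0000 14.0000] v=[0.0000 0.0000 0.0000]
Step 4: x=[6.0000 10.0000 14.0000] v=[0.0000 0.0000 0.0000]
Step 5: x=[6.0000 10.0000 14.0000] v=[0.0000 0.0000 0.0000]

Answer: 6.0000 10.0000 14.0000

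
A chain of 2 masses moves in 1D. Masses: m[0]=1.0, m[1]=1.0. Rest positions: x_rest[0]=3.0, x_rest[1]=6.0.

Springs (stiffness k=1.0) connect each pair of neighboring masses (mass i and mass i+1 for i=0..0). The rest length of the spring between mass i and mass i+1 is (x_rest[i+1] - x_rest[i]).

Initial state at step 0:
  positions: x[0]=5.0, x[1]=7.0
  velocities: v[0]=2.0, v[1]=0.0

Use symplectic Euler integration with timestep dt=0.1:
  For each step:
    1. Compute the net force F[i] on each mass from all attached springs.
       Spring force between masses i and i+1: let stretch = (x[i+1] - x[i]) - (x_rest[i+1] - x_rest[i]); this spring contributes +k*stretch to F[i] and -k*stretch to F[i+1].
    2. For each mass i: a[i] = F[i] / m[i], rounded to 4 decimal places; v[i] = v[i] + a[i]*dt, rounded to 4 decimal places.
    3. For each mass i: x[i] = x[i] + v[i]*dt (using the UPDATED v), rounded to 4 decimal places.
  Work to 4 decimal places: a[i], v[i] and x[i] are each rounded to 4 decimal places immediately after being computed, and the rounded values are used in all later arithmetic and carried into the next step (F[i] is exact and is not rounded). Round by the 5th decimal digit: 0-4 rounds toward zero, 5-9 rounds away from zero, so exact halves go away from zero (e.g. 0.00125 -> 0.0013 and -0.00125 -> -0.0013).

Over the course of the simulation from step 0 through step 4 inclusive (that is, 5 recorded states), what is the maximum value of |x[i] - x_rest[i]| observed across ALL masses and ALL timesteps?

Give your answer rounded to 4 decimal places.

Answer: 2.6832

Derivation:
Step 0: x=[5.0000 7.0000] v=[2.0000 0.0000]
Step 1: x=[5.1900 7.0100] v=[1.9000 0.1000]
Step 2: x=[5.3682 7.0318] v=[1.7820 0.2180]
Step 3: x=[5.5330 7.0670] v=[1.6484 0.3516]
Step 4: x=[5.6832 7.1168] v=[1.5018 0.4982]
Max displacement = 2.6832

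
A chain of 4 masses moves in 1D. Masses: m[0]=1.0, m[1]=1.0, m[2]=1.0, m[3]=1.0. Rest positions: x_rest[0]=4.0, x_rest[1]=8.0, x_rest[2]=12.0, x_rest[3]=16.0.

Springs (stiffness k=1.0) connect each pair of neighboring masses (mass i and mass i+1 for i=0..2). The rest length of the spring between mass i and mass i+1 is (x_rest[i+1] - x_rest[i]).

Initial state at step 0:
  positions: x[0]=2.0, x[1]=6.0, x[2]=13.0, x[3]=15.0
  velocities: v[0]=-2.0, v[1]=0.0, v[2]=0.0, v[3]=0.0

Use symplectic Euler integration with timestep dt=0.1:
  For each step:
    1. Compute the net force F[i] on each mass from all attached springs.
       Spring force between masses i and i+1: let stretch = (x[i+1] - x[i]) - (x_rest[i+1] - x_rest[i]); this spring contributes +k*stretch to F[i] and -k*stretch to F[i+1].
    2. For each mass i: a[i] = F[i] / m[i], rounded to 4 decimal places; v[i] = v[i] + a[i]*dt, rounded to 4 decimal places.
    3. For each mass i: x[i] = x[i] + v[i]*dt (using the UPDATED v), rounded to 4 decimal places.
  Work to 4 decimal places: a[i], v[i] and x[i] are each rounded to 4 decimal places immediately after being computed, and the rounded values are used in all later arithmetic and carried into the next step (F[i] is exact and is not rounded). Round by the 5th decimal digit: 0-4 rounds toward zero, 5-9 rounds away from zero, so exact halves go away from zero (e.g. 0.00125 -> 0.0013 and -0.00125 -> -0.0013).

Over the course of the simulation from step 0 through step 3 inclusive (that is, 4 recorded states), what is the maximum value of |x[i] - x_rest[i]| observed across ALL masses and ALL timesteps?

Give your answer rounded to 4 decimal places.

Answer: 2.5905

Derivation:
Step 0: x=[2.0000 6.0000 13.0000 15.0000] v=[-2.0000 0.0000 0.0000 0.0000]
Step 1: x=[1.8000 6.0300 12.9500 15.0200] v=[-2.0000 0.3000 -0.5000 0.2000]
Step 2: x=[1.6023 6.0869 12.8515 15.0593] v=[-1.9770 0.5690 -0.9850 0.3930]
Step 3: x=[1.4095 6.1666 12.7074 15.1165] v=[-1.9285 0.7970 -1.4407 0.5722]
Max displacement = 2.5905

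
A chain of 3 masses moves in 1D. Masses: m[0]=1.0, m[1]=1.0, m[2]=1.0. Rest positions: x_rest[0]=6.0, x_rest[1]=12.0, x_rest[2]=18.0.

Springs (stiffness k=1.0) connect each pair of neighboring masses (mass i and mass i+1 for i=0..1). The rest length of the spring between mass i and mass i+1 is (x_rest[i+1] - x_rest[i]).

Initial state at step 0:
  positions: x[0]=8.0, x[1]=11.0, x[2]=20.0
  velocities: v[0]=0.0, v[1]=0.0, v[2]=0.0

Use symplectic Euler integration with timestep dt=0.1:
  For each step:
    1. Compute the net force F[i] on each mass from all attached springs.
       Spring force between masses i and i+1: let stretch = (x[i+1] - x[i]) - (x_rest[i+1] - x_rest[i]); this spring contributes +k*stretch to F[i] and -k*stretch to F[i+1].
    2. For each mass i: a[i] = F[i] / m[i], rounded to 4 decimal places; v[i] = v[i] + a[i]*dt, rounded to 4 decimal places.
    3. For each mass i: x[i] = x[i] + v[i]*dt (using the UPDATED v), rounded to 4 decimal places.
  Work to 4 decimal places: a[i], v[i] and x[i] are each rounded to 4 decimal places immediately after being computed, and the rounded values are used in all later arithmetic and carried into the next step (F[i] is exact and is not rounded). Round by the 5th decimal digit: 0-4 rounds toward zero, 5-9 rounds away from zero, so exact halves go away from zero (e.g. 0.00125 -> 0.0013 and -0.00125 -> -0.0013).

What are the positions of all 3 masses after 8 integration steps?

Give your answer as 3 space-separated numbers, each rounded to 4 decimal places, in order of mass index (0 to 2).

Answer: 7.0969 12.8062 19.0969

Derivation:
Step 0: x=[8.0000 11.0000 20.0000] v=[0.0000 0.0000 0.0000]
Step 1: x=[7.9700 11.0600 19.9700] v=[-0.3000 0.6000 -0.3000]
Step 2: x=[7.9109 11.1782 19.9109] v=[-0.5910 1.1820 -0.5910]
Step 3: x=[7.8245 11.3511 19.8245] v=[-0.8643 1.7285 -0.8643]
Step 4: x=[7.7133 11.5734 19.7133] v=[-1.1116 2.2232 -1.1116]
Step 5: x=[7.5807 11.8385 19.5807] v=[-1.3256 2.6512 -1.3256]
Step 6: x=[7.4307 12.1385 19.4307] v=[-1.4998 2.9996 -1.4998]
Step 7: x=[7.2678 12.4643 19.2678] v=[-1.6290 3.2580 -1.6290]
Step 8: x=[7.0969 12.8062 19.0969] v=[-1.7094 3.4187 -1.7094]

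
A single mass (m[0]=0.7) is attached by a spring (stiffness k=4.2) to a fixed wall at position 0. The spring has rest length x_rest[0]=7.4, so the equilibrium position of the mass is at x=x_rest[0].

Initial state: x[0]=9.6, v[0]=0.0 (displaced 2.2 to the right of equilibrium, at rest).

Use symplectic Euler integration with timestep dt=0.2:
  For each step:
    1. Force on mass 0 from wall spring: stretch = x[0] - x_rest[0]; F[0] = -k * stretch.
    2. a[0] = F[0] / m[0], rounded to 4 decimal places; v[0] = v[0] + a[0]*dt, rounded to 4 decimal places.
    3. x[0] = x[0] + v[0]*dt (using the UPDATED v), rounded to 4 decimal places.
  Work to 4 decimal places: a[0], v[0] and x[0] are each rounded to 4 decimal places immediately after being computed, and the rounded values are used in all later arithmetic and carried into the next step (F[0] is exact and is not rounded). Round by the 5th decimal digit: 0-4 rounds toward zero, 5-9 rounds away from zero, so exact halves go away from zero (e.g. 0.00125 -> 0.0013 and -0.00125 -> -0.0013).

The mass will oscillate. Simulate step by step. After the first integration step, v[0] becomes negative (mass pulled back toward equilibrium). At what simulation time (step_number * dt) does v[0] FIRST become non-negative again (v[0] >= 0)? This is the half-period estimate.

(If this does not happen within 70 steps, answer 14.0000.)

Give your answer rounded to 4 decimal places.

Answer: 1.4000

Derivation:
Step 0: x=[9.6000] v=[0.0000]
Step 1: x=[9.0720] v=[-2.6400]
Step 2: x=[8.1427] v=[-4.6464]
Step 3: x=[7.0352] v=[-5.5376]
Step 4: x=[6.0152] v=[-5.0998]
Step 5: x=[5.3276] v=[-3.4380]
Step 6: x=[5.1374] v=[-0.9511]
Step 7: x=[5.4902] v=[1.7640]
First v>=0 after going negative at step 7, time=1.4000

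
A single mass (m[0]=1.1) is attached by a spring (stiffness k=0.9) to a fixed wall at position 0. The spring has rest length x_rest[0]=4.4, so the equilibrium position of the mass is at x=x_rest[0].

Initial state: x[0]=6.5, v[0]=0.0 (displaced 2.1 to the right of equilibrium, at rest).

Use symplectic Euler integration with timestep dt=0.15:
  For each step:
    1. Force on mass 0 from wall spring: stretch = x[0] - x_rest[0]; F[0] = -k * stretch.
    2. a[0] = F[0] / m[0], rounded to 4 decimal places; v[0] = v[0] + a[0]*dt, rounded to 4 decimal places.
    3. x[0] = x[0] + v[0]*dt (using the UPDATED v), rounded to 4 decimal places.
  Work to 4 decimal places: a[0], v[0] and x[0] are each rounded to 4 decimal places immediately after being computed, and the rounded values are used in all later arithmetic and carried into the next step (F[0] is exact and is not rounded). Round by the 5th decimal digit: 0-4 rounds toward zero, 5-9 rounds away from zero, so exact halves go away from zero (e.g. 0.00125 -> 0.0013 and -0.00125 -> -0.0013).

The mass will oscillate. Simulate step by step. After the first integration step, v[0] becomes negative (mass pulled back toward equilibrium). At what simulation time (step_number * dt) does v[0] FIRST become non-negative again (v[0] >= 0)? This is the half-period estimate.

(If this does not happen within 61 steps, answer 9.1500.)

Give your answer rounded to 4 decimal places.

Step 0: x=[6.5000] v=[0.0000]
Step 1: x=[6.4613] v=[-0.2577]
Step 2: x=[6.3847] v=[-0.5107]
Step 3: x=[6.2716] v=[-0.7543]
Step 4: x=[6.1240] v=[-0.9840]
Step 5: x=[5.9447] v=[-1.1956]
Step 6: x=[5.7369] v=[-1.3852]
Step 7: x=[5.5045] v=[-1.5493]
Step 8: x=[5.2518] v=[-1.6849]
Step 9: x=[4.9834] v=[-1.7894]
Step 10: x=[4.7043] v=[-1.8610]
Step 11: x=[4.4195] v=[-1.8984]
Step 12: x=[4.1344] v=[-1.9008]
Step 13: x=[3.8542] v=[-1.8682]
Step 14: x=[3.5840] v=[-1.8012]
Step 15: x=[3.3288] v=[-1.7011]
Step 16: x=[3.0934] v=[-1.5696]
Step 17: x=[2.8820] v=[-1.4093]
Step 18: x=[2.6986] v=[-1.2230]
Step 19: x=[2.5465] v=[-1.0142]
Step 20: x=[2.4285] v=[-0.7867]
Step 21: x=[2.3468] v=[-0.5448]
Step 22: x=[2.3029] v=[-0.2928]
Step 23: x=[2.2976] v=[-0.0354]
Step 24: x=[2.3310] v=[0.2226]
First v>=0 after going negative at step 24, time=3.6000

Answer: 3.6000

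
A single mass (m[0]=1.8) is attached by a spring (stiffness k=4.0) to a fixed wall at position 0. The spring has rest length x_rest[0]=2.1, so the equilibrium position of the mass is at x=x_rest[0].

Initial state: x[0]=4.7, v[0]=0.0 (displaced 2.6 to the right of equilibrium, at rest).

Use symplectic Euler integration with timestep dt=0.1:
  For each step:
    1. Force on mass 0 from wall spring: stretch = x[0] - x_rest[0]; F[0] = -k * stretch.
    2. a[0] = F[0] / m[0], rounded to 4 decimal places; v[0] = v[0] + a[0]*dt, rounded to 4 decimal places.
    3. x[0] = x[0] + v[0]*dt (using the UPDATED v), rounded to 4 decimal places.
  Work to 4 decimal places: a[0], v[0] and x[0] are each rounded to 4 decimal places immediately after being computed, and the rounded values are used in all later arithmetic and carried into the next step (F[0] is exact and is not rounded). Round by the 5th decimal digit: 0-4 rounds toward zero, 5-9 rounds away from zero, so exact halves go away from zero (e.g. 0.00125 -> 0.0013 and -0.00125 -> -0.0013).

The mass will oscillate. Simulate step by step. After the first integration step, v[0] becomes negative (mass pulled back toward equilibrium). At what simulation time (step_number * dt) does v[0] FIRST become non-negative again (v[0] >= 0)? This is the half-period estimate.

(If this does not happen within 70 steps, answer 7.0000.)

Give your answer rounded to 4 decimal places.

Step 0: x=[4.7000] v=[0.0000]
Step 1: x=[4.6422] v=[-0.5778]
Step 2: x=[4.5279] v=[-1.1427]
Step 3: x=[4.3597] v=[-1.6822]
Step 4: x=[4.1413] v=[-2.1844]
Step 5: x=[3.8775] v=[-2.6380]
Step 6: x=[3.5742] v=[-3.0330]
Step 7: x=[3.2381] v=[-3.3606]
Step 8: x=[2.8768] v=[-3.6135]
Step 9: x=[2.4982] v=[-3.7861]
Step 10: x=[2.1107] v=[-3.8746]
Step 11: x=[1.7230] v=[-3.8770]
Step 12: x=[1.3437] v=[-3.7932]
Step 13: x=[0.9812] v=[-3.6251]
Step 14: x=[0.6436] v=[-3.3765]
Step 15: x=[0.3383] v=[-3.0529]
Step 16: x=[0.0722] v=[-2.6614]
Step 17: x=[-0.1489] v=[-2.2108]
Step 18: x=[-0.3200] v=[-1.7110]
Step 19: x=[-0.4373] v=[-1.1732]
Step 20: x=[-0.4982] v=[-0.6094]
Step 21: x=[-0.5014] v=[-0.0320]
Step 22: x=[-0.4468] v=[0.5461]
First v>=0 after going negative at step 22, time=2.2000

Answer: 2.2000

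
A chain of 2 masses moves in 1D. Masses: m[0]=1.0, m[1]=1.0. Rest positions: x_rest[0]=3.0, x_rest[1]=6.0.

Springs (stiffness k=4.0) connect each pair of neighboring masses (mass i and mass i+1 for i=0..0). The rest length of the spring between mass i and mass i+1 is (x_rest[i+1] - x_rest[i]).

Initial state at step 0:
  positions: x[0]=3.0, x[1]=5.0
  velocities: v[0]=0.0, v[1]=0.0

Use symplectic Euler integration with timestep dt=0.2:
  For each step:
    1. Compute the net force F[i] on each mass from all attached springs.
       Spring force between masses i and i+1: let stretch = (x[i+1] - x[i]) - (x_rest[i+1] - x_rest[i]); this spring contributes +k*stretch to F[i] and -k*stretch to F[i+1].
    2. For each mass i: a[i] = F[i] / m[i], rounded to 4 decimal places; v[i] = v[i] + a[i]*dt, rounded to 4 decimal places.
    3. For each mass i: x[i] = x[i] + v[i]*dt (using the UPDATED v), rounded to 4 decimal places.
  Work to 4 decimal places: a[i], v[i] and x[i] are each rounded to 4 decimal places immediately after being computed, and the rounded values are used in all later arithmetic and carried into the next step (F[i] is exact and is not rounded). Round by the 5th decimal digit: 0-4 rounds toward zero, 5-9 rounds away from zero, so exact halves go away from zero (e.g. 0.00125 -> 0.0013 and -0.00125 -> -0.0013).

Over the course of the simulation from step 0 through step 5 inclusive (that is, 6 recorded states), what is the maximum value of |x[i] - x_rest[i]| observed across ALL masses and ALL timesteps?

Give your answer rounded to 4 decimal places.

Answer: 1.0213

Derivation:
Step 0: x=[3.0000 5.0000] v=[0.0000 0.0000]
Step 1: x=[2.8400 5.1600] v=[-0.8000 0.8000]
Step 2: x=[2.5712 5.4288] v=[-1.3440 1.3440]
Step 3: x=[2.2796 5.7204] v=[-1.4579 1.4579]
Step 4: x=[2.0585 5.9415] v=[-1.1053 1.1053]
Step 5: x=[1.9787 6.0213] v=[-0.3989 0.3989]
Max displacement = 1.0213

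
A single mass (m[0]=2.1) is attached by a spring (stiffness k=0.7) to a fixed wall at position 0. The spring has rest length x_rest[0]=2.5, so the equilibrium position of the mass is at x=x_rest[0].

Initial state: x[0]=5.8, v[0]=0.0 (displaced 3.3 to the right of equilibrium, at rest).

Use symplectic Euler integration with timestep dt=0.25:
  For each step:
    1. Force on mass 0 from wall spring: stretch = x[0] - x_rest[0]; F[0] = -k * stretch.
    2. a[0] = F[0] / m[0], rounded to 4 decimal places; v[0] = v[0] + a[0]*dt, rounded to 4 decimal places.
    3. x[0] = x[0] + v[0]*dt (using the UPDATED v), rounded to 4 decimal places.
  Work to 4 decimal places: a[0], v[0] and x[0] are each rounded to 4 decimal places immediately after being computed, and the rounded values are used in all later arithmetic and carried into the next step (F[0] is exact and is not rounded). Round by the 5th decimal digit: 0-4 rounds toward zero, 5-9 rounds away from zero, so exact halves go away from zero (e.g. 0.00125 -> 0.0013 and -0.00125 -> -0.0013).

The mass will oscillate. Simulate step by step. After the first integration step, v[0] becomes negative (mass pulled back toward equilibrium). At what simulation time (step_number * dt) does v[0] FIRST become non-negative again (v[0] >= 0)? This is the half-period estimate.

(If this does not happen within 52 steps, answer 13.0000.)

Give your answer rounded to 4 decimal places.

Step 0: x=[5.8000] v=[0.0000]
Step 1: x=[5.7313] v=[-0.2750]
Step 2: x=[5.5952] v=[-0.5443]
Step 3: x=[5.3947] v=[-0.8022]
Step 4: x=[5.1339] v=[-1.0434]
Step 5: x=[4.8182] v=[-1.2629]
Step 6: x=[4.4542] v=[-1.4561]
Step 7: x=[4.0495] v=[-1.6190]
Step 8: x=[3.6125] v=[-1.7481]
Step 9: x=[3.1523] v=[-1.8408]
Step 10: x=[2.6785] v=[-1.8952]
Step 11: x=[2.2010] v=[-1.9101]
Step 12: x=[1.7297] v=[-1.8852]
Step 13: x=[1.2745] v=[-1.8210]
Step 14: x=[0.8448] v=[-1.7189]
Step 15: x=[0.4496] v=[-1.5810]
Step 16: x=[0.0971] v=[-1.4101]
Step 17: x=[-0.2054] v=[-1.2099]
Step 18: x=[-0.4515] v=[-0.9845]
Step 19: x=[-0.6362] v=[-0.7386]
Step 20: x=[-0.7555] v=[-0.4773]
Step 21: x=[-0.8070] v=[-0.2060]
Step 22: x=[-0.7896] v=[0.0696]
First v>=0 after going negative at step 22, time=5.5000

Answer: 5.5000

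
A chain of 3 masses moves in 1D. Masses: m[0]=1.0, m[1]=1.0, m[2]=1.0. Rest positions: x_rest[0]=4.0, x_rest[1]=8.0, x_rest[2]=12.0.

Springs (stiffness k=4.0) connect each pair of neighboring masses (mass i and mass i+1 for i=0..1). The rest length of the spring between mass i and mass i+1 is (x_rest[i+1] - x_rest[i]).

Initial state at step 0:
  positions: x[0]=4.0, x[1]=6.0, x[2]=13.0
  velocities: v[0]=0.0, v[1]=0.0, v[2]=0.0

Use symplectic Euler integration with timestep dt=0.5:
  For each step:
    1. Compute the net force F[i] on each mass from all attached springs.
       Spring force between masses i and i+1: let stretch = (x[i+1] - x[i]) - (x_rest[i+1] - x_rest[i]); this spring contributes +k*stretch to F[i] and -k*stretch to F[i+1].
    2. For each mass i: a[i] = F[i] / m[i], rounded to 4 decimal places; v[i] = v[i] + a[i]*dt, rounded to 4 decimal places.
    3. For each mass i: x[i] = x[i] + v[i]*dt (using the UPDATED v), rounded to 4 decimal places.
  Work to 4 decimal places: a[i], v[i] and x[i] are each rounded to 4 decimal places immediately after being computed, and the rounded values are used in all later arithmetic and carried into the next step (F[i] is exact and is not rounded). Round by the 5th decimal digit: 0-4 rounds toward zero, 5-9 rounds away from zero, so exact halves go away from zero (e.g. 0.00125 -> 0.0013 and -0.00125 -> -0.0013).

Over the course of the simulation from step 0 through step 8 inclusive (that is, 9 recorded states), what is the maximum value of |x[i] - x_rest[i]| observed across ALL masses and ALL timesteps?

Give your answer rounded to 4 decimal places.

Step 0: x=[4.0000 6.0000 13.0000] v=[0.0000 0.0000 0.0000]
Step 1: x=[2.0000 11.0000 10.0000] v=[-4.0000 10.0000 -6.0000]
Step 2: x=[5.0000 6.0000 12.0000] v=[6.0000 -10.0000 4.0000]
Step 3: x=[5.0000 6.0000 12.0000] v=[0.0000 0.0000 0.0000]
Step 4: x=[2.0000 11.0000 10.0000] v=[-6.0000 10.0000 -4.0000]
Step 5: x=[4.0000 6.0000 13.0000] v=[4.0000 -10.0000 6.0000]
Step 6: x=[4.0000 6.0000 13.0000] v=[0.0000 0.0000 0.0000]
Step 7: x=[2.0000 11.0000 10.0000] v=[-4.0000 10.0000 -6.0000]
Step 8: x=[5.0000 6.0000 12.0000] v=[6.0000 -10.0000 4.0000]
Max displacement = 3.0000

Answer: 3.0000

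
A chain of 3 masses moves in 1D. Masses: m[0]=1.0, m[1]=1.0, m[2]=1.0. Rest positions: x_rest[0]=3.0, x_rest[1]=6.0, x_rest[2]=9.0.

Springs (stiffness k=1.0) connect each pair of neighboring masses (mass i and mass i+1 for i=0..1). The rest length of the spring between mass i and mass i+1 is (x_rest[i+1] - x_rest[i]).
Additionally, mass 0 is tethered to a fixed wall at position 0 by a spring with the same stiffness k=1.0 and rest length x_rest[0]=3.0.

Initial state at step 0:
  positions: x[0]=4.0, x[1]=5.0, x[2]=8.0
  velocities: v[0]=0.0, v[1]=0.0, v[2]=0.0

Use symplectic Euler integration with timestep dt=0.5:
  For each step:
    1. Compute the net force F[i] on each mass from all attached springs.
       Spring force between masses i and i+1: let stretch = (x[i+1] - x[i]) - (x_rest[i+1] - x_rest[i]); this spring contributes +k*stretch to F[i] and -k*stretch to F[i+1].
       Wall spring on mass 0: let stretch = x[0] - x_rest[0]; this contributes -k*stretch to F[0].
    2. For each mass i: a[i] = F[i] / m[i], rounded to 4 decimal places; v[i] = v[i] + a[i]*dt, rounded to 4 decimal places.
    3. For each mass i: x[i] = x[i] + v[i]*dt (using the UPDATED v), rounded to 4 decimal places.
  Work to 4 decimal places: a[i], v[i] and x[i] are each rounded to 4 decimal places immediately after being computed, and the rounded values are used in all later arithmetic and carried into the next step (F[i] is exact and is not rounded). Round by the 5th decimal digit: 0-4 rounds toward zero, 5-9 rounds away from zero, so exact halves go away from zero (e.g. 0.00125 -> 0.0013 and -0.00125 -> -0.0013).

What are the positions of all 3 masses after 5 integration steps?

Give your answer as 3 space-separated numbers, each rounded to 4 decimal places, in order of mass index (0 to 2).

Answer: 2.4336 5.1319 9.4874

Derivation:
Step 0: x=[4.0000 5.0000 8.0000] v=[0.0000 0.0000 0.0000]
Step 1: x=[3.2500 5.5000 8.0000] v=[-1.5000 1.0000 0.0000]
Step 2: x=[2.2500 6.0625 8.1250] v=[-2.0000 1.1250 0.2500]
Step 3: x=[1.6406 6.1875 8.4844] v=[-1.2188 0.2500 0.7188]
Step 4: x=[1.7578 5.7500 9.0196] v=[0.2344 -0.8750 1.0704]
Step 5: x=[2.4336 5.1319 9.4874] v=[1.3516 -1.2363 0.9356]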